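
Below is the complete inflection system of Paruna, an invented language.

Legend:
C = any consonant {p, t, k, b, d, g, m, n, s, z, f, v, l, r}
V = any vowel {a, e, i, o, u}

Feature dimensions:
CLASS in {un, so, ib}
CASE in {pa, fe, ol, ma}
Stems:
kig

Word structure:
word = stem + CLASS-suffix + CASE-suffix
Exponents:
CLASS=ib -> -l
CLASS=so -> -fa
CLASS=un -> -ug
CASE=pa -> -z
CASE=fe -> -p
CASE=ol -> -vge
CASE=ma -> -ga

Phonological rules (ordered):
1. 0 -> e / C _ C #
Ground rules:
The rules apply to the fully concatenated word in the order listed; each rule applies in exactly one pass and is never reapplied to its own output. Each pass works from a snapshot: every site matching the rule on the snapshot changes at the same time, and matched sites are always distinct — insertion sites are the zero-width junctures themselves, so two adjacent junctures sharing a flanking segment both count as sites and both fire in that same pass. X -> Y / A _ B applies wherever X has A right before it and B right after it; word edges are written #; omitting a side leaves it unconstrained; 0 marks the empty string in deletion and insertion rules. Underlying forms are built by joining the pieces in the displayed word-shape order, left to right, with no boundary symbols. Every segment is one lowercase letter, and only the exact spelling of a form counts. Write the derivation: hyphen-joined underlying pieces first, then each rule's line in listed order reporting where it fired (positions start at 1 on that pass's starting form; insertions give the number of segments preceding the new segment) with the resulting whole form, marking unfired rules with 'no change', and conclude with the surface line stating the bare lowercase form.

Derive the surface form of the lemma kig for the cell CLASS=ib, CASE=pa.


underlying: kig-l-z
1. 0 -> e / C _ C #: inserts after position(s) 4: kiglez
surface: kiglez


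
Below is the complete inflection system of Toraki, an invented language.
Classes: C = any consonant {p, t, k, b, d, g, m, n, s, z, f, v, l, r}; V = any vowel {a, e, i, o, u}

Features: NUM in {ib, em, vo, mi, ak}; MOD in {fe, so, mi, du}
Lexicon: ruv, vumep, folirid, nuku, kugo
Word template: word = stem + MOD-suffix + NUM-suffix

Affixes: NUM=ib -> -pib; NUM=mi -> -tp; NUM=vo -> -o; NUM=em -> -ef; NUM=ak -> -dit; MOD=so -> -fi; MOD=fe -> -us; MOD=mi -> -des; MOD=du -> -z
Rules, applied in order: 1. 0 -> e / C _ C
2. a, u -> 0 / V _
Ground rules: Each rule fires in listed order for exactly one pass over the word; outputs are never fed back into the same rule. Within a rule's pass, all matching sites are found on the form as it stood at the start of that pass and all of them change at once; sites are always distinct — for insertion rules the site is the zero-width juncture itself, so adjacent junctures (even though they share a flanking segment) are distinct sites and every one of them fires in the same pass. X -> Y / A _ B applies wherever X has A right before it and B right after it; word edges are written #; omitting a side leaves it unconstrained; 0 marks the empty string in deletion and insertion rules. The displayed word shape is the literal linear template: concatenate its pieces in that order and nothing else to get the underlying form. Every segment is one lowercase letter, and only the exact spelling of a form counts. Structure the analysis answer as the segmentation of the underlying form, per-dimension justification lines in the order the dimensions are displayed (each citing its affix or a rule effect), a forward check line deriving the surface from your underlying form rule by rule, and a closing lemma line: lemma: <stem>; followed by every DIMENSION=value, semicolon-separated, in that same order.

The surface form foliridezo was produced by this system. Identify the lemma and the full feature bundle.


underlying: folirid-z-o
NUM=vo - signalled by the affix -o
MOD=du - signalled by the affix -z
check: foliridzo -> foliridezo -> foliridezo
lemma: folirid; NUM=vo; MOD=du


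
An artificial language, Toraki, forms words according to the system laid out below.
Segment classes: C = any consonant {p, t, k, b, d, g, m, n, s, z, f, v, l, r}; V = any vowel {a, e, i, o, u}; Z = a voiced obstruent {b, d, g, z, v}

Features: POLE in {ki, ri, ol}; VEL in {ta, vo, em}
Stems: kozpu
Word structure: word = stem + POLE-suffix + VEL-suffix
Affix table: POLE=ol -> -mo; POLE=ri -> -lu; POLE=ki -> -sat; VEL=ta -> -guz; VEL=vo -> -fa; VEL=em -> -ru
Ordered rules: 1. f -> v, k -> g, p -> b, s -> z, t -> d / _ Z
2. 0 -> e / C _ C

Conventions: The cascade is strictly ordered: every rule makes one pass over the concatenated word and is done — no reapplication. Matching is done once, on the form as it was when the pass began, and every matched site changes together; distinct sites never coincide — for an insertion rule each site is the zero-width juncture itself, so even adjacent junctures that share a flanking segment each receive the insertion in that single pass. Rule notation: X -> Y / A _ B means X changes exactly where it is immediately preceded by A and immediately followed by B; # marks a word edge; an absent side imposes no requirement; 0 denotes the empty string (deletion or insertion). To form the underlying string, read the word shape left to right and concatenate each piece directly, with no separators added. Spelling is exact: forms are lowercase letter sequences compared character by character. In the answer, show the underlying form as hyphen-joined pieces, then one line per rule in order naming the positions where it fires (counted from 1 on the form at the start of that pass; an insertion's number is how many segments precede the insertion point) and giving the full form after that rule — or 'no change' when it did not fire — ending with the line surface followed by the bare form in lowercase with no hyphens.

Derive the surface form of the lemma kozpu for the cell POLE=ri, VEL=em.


underlying: kozpu-lu-ru
1. f -> v, k -> g, p -> b, s -> z, t -> d / _ Z: no change
2. 0 -> e / C _ C: inserts after position(s) 3: kozepuluru
surface: kozepuluru


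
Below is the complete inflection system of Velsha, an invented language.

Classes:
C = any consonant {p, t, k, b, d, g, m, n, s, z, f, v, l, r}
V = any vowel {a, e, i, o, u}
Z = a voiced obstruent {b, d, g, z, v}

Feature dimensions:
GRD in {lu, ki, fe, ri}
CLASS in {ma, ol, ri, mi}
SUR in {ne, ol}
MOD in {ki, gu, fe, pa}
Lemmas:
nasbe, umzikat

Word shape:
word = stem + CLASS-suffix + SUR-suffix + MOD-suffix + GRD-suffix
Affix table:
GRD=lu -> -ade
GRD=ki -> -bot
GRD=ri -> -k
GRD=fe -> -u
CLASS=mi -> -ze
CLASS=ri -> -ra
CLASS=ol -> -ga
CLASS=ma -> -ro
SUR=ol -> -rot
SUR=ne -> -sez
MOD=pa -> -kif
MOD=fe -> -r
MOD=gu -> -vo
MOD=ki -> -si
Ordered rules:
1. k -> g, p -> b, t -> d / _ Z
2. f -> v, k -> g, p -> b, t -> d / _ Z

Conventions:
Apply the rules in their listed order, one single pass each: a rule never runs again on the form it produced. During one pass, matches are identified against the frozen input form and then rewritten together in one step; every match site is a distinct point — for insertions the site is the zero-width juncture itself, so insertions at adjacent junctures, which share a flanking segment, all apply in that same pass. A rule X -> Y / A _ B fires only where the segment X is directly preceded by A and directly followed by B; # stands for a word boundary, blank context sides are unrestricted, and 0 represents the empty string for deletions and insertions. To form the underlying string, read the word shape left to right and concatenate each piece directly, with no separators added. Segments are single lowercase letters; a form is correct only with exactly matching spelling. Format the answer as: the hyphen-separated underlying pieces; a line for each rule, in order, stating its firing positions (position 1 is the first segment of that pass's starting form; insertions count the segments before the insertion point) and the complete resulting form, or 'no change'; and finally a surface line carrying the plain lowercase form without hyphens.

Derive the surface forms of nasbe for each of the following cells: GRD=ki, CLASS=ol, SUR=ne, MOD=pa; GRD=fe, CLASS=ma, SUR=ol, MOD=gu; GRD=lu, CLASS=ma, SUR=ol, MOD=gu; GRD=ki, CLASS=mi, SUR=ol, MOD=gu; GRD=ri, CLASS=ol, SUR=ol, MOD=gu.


cell GRD=ki, CLASS=ol, SUR=ne, MOD=pa:
underlying: nasbe-ga-sez-kif-bot
1. k -> g, p -> b, t -> d / _ Z: no change
2. f -> v, k -> g, p -> b, t -> d / _ Z: fires at position(s) 13: nasbegasezkivbot
surface: nasbegasezkivbot

cell GRD=fe, CLASS=ma, SUR=ol, MOD=gu:
underlying: nasbe-ro-rot-vo-u
1. k -> g, p -> b, t -> d / _ Z: fires at position(s) 10: nasberorodvou
2. f -> v, k -> g, p -> b, t -> d / _ Z: no change
surface: nasberorodvou

cell GRD=lu, CLASS=ma, SUR=ol, MOD=gu:
underlying: nasbe-ro-rot-vo-ade
1. k -> g, p -> b, t -> d / _ Z: fires at position(s) 10: nasberorodvoade
2. f -> v, k -> g, p -> b, t -> d / _ Z: no change
surface: nasberorodvoade

cell GRD=ki, CLASS=mi, SUR=ol, MOD=gu:
underlying: nasbe-ze-rot-vo-bot
1. k -> g, p -> b, t -> d / _ Z: fires at position(s) 10: nasbezerodvobot
2. f -> v, k -> g, p -> b, t -> d / _ Z: no change
surface: nasbezerodvobot

cell GRD=ri, CLASS=ol, SUR=ol, MOD=gu:
underlying: nasbe-ga-rot-vo-k
1. k -> g, p -> b, t -> d / _ Z: fires at position(s) 10: nasbegarodvok
2. f -> v, k -> g, p -> b, t -> d / _ Z: no change
surface: nasbegarodvok


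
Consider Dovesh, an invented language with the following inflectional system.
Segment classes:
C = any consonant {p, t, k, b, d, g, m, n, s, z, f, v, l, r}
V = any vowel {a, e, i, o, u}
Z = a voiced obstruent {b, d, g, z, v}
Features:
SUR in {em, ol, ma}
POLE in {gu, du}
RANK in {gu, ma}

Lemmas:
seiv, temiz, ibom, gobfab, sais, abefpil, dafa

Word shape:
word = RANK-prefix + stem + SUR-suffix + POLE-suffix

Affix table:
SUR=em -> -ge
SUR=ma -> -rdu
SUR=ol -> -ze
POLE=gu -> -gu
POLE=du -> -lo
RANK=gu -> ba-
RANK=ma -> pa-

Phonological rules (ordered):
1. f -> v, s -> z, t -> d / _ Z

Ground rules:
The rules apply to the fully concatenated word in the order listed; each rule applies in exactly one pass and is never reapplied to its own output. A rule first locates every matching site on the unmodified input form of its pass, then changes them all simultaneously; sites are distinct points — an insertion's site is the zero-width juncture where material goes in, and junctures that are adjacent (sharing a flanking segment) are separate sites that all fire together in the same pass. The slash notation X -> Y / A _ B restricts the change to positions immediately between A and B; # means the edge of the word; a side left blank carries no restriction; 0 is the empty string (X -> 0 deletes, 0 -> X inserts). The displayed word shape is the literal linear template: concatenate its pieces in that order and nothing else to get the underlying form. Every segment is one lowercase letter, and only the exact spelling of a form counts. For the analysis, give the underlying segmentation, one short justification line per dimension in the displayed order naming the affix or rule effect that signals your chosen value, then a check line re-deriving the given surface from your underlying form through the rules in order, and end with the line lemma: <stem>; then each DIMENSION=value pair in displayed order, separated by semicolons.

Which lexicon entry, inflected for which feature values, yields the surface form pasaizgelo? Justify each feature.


underlying: pa-sais-ge-lo
SUR=em - signalled by the affix -ge
POLE=du - signalled by the affix -lo
RANK=ma - signalled by the affix pa-
check: pasaisgelo -> pasaizgelo
lemma: sais; SUR=em; POLE=du; RANK=ma


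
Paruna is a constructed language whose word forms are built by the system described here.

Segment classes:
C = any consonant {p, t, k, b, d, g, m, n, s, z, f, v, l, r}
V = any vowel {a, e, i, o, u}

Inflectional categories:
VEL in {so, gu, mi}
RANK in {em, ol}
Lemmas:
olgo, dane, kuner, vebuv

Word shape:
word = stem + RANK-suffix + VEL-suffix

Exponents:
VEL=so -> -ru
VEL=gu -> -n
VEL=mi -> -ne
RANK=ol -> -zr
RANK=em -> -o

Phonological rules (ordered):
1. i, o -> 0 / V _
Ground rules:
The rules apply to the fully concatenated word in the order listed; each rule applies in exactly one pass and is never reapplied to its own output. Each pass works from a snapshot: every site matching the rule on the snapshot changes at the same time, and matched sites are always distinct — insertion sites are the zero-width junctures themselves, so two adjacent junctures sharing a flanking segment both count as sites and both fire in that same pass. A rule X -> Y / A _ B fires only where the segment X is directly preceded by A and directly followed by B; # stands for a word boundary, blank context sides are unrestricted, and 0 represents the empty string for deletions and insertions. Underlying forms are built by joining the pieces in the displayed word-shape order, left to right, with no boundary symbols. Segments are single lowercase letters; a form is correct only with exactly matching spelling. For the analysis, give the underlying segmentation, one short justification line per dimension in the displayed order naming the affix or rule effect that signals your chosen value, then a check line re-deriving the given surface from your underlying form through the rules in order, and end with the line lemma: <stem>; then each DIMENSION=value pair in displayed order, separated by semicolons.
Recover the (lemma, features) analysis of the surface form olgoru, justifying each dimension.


underlying: olgo-o-ru
VEL=so - signalled by the affix -ru
RANK=em - signalled by the affix -o
check: olgooru -> olgoru
lemma: olgo; VEL=so; RANK=em


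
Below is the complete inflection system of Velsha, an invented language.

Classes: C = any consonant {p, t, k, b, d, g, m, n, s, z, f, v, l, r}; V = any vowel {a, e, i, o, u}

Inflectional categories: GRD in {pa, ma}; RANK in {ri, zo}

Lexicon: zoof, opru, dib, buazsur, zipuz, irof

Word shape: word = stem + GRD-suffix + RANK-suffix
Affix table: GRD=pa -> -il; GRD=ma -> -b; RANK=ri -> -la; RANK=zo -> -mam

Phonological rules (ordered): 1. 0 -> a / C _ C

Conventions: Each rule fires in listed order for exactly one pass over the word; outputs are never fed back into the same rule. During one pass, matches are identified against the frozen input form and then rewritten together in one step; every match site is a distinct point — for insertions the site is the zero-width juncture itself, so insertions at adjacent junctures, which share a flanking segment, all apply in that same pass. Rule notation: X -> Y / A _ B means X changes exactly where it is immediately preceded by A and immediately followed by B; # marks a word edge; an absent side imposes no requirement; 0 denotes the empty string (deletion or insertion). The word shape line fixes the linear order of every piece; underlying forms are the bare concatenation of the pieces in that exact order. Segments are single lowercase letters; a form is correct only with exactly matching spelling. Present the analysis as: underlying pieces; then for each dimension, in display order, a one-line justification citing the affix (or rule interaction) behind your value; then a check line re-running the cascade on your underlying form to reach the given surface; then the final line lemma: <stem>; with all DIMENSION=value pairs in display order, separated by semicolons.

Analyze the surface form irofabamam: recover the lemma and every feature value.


underlying: irof-b-mam
GRD=ma - signalled by the affix -b
RANK=zo - signalled by the affix -mam
check: irofbmam -> irofabamam
lemma: irof; GRD=ma; RANK=zo


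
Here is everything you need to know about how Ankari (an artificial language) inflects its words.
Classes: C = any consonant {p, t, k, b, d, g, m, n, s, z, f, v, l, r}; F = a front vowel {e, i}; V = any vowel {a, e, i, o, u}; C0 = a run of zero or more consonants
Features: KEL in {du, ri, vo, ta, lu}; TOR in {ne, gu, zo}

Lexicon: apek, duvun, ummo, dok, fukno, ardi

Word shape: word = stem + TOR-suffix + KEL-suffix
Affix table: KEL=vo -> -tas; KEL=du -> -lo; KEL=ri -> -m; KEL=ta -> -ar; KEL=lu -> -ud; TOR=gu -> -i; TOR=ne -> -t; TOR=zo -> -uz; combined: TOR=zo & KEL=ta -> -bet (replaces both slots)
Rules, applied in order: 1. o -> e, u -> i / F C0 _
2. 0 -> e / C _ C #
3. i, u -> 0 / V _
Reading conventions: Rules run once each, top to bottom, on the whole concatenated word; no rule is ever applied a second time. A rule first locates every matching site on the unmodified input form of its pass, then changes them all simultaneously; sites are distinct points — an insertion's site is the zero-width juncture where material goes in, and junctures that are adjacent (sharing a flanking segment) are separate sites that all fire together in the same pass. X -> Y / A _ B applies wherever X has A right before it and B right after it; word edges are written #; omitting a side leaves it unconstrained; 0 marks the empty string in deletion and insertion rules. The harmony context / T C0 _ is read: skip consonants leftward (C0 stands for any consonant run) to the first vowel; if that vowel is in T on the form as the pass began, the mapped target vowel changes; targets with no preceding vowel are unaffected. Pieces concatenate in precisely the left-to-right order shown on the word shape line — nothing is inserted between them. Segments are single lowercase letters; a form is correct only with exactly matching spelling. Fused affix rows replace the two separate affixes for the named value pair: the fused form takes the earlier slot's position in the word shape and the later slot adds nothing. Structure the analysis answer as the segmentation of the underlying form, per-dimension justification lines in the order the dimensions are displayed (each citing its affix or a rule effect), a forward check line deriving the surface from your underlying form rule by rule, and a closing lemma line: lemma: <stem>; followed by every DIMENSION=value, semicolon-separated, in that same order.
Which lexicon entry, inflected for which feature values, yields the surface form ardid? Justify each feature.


underlying: ardi-i-ud
KEL=lu - signalled by the affix -ud
TOR=gu - signalled by the affix -i
check: ardiiud -> ardiiid -> ardiiid -> ardid
lemma: ardi; KEL=lu; TOR=gu


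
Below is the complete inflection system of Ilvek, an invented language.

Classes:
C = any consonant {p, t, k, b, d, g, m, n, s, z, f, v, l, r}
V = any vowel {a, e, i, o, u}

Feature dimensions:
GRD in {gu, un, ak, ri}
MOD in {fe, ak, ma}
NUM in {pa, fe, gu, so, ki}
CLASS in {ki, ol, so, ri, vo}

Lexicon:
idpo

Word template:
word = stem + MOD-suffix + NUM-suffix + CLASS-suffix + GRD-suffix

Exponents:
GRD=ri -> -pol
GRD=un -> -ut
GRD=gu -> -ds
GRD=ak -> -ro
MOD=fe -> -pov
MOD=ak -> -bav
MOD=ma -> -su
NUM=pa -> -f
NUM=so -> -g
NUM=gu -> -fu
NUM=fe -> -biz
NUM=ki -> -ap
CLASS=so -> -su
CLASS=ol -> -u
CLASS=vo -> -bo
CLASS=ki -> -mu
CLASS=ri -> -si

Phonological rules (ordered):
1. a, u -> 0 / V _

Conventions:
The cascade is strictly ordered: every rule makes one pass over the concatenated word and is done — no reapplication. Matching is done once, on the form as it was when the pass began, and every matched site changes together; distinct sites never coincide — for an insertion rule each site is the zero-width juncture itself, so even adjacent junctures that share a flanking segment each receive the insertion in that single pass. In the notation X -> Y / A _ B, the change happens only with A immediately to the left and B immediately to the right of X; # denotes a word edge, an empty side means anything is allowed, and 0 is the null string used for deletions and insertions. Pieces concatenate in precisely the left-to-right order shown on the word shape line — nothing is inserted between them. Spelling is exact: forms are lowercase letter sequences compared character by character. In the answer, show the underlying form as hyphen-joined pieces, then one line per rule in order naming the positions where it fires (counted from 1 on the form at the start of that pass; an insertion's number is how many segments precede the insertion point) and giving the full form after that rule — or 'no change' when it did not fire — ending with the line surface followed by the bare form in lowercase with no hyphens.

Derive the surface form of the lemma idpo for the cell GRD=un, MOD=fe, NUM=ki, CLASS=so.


underlying: idpo-pov-ap-su-ut
1. a, u -> 0 / V _: fires at position(s) 12: idpopovapsut
surface: idpopovapsut


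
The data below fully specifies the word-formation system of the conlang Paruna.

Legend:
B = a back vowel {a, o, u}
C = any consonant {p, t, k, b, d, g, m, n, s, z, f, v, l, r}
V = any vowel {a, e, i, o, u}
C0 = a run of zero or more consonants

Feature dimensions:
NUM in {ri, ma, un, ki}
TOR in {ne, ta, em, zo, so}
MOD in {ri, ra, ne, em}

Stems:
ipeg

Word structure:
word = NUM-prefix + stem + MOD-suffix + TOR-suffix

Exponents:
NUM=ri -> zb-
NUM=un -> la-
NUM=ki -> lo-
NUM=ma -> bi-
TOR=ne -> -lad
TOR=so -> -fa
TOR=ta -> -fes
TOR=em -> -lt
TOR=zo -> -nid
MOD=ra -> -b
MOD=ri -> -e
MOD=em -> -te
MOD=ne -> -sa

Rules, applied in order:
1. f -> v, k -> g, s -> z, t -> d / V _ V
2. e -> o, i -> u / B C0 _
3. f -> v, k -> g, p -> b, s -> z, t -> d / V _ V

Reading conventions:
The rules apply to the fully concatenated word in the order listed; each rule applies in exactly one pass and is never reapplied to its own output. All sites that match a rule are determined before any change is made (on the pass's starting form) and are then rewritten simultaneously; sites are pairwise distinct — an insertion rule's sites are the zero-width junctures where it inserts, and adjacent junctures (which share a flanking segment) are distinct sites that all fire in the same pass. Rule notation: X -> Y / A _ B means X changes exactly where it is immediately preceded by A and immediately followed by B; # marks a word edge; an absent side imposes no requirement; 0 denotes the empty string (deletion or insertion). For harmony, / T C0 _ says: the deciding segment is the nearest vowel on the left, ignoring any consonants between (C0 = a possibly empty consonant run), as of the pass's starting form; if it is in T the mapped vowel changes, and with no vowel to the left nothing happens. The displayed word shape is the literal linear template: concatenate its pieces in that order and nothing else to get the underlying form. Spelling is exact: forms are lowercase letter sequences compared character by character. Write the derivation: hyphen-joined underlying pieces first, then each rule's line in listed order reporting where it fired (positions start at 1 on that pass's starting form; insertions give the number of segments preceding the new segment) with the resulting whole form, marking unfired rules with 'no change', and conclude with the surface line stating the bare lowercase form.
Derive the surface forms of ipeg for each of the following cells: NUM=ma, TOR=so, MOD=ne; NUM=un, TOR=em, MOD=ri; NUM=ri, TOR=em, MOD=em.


cell NUM=ma, TOR=so, MOD=ne:
underlying: bi-ipeg-sa-fa
1. f -> v, k -> g, s -> z, t -> d / V _ V: fires at position(s) 9: biipegsava
2. e -> o, i -> u / B C0 _: no change
3. f -> v, k -> g, p -> b, s -> z, t -> d / V _ V: fires at position(s) 4: biibegsava
surface: biibegsava

cell NUM=un, TOR=em, MOD=ri:
underlying: la-ipeg-e-lt
1. f -> v, k -> g, s -> z, t -> d / V _ V: no change
2. e -> o, i -> u / B C0 _: fires at position(s) 3: laupegelt
3. f -> v, k -> g, p -> b, s -> z, t -> d / V _ V: fires at position(s) 4: laubegelt
surface: laubegelt

cell NUM=ri, TOR=em, MOD=em:
underlying: zb-ipeg-te-lt
1. f -> v, k -> g, s -> z, t -> d / V _ V: no change
2. e -> o, i -> u / B C0 _: no change
3. f -> v, k -> g, p -> b, s -> z, t -> d / V _ V: fires at position(s) 4: zbibegtelt
surface: zbibegtelt


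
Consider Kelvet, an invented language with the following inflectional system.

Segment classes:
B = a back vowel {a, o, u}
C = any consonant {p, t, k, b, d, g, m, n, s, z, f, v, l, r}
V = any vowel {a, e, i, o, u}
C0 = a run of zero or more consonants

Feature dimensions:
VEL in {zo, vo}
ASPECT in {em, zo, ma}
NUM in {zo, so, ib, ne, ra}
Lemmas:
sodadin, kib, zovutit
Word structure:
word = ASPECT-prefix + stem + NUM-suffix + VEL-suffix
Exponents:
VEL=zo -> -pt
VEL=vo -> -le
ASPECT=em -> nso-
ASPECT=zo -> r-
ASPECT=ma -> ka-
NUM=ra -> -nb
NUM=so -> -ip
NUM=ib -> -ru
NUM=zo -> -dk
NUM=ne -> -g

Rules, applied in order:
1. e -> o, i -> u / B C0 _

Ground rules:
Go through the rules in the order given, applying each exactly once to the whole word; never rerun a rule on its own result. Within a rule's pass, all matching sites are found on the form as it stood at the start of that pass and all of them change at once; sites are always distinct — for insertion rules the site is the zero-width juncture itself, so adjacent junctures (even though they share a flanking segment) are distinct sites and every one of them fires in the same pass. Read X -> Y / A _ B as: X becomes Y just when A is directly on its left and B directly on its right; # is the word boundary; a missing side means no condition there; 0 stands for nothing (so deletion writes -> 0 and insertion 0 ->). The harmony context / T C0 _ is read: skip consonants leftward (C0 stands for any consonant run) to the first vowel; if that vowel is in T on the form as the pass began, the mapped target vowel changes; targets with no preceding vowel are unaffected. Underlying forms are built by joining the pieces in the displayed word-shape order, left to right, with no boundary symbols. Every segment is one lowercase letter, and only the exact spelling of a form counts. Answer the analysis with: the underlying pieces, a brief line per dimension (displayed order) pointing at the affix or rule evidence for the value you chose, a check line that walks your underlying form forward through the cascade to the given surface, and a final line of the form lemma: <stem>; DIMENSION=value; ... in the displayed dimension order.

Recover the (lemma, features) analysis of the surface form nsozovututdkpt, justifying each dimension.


underlying: nso-zovutit-dk-pt
VEL=zo - signalled by the affix -pt
ASPECT=em - signalled by the affix nso-
NUM=zo - signalled by the affix -dk
check: nsozovutitdkpt -> nsozovututdkpt
lemma: zovutit; VEL=zo; ASPECT=em; NUM=zo


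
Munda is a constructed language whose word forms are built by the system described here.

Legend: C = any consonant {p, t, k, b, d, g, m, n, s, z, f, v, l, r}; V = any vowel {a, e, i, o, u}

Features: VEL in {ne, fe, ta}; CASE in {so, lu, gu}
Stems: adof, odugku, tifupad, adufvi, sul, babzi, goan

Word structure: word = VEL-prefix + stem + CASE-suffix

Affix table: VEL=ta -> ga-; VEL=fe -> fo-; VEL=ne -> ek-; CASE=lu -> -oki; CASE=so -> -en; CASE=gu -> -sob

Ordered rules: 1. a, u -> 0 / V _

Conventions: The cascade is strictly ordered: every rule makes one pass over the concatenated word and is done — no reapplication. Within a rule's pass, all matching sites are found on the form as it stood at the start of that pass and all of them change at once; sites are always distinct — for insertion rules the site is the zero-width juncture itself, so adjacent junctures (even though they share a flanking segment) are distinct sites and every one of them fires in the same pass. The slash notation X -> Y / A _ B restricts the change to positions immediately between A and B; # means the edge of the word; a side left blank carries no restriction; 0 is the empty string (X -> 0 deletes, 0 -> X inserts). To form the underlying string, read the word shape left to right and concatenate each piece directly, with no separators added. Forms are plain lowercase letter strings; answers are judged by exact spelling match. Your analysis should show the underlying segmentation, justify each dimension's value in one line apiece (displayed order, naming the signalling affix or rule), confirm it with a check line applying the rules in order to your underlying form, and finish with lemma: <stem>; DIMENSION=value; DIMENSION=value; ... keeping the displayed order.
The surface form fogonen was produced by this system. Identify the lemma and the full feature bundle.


underlying: fo-goan-en
VEL=fe - signalled by the affix fo-
CASE=so - signalled by the affix -en
check: fogoanen -> fogonen
lemma: goan; VEL=fe; CASE=so


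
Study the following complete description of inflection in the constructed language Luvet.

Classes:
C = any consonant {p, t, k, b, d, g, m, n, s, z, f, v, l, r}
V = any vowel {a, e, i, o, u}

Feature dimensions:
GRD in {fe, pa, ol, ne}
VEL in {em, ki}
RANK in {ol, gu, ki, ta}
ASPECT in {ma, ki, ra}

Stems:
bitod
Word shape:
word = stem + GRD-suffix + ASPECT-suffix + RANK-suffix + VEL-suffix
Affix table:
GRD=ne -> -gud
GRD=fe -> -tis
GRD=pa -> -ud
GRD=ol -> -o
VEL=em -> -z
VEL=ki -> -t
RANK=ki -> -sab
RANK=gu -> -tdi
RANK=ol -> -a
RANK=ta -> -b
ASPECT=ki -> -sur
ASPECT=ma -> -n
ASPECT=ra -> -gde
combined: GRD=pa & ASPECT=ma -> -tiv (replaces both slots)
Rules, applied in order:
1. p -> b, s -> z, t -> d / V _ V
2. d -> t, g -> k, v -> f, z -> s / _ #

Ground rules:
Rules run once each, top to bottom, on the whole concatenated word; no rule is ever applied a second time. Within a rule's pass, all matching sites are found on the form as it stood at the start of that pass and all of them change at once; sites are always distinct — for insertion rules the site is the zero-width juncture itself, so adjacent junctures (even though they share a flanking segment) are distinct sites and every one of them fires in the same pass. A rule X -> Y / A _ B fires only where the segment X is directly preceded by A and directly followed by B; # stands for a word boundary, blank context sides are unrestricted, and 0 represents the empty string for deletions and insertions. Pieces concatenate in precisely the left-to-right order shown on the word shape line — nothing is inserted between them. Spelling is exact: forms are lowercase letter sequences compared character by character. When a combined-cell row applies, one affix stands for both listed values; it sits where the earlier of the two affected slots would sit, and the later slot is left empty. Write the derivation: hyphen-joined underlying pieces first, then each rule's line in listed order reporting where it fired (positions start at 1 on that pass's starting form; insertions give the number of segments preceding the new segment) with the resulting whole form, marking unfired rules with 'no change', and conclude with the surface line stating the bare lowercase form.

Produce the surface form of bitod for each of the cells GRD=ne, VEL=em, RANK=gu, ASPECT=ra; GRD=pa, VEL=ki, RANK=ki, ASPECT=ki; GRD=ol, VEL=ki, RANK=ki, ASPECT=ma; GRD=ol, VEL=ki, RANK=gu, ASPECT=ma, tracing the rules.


cell GRD=ne, VEL=em, RANK=gu, ASPECT=ra:
underlying: bitod-gud-gde-tdi-z
1. p -> b, s -> z, t -> d / V _ V: fires at position(s) 3: bidodgudgdetdiz
2. d -> t, g -> k, v -> f, z -> s / _ #: fires at position(s) 15: bidodgudgdetdis
surface: bidodgudgdetdis

cell GRD=pa, VEL=ki, RANK=ki, ASPECT=ki:
underlying: bitod-ud-sur-sab-t
1. p -> b, s -> z, t -> d / V _ V: fires at position(s) 3: bidodudsursabt
2. d -> t, g -> k, v -> f, z -> s / _ #: no change
surface: bidodudsursabt

cell GRD=ol, VEL=ki, RANK=ki, ASPECT=ma:
underlying: bitod-o-n-sab-t
1. p -> b, s -> z, t -> d / V _ V: fires at position(s) 3: bidodonsabt
2. d -> t, g -> k, v -> f, z -> s / _ #: no change
surface: bidodonsabt

cell GRD=ol, VEL=ki, RANK=gu, ASPECT=ma:
underlying: bitod-o-n-tdi-t
1. p -> b, s -> z, t -> d / V _ V: fires at position(s) 3: bidodontdit
2. d -> t, g -> k, v -> f, z -> s / _ #: no change
surface: bidodontdit


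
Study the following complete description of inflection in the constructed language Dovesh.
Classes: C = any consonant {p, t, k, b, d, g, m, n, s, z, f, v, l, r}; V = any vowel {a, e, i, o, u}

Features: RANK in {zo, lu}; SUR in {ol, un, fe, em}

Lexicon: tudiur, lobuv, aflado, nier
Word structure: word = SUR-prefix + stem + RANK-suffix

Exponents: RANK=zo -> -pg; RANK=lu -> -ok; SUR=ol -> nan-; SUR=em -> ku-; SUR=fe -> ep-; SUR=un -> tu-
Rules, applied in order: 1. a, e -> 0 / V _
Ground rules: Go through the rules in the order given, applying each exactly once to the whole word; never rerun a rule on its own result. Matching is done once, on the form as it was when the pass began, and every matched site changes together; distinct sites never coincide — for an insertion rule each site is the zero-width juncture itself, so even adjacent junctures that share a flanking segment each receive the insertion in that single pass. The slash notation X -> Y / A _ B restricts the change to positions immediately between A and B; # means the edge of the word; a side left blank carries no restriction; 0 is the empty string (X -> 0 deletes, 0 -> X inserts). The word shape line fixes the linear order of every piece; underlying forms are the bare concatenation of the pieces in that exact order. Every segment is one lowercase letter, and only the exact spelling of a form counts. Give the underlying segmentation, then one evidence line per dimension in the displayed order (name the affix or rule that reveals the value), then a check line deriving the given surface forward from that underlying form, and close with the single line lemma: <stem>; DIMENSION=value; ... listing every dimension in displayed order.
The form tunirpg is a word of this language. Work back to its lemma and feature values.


underlying: tu-nier-pg
RANK=zo - signalled by the affix -pg
SUR=un - signalled by the affix tu-
check: tunierpg -> tunirpg
lemma: nier; RANK=zo; SUR=un


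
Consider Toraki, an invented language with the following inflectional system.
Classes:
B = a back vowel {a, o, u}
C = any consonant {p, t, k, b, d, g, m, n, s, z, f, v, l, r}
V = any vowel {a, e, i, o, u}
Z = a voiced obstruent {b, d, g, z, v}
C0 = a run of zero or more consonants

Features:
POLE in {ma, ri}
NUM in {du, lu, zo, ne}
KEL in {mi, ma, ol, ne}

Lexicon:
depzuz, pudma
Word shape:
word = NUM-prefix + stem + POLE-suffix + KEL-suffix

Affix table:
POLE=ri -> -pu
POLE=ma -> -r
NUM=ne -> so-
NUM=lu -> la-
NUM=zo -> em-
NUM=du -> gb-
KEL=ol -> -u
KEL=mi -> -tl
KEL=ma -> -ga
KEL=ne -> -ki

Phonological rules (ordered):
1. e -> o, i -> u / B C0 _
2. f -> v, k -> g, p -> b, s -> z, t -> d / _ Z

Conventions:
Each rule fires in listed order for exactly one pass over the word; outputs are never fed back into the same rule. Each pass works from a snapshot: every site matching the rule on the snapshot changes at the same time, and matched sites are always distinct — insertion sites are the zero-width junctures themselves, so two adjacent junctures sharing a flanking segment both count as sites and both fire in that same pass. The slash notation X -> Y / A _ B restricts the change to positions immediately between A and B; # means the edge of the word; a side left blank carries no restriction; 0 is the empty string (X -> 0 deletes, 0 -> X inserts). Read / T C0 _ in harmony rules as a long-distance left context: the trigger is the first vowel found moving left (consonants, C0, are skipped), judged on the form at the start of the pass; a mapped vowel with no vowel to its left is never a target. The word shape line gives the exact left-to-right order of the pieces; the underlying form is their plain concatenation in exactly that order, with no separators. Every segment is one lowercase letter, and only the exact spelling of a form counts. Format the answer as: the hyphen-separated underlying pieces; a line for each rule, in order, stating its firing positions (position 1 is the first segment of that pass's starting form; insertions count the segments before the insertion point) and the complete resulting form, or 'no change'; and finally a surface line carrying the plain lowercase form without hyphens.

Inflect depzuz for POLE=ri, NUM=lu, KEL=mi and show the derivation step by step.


underlying: la-depzuz-pu-tl
1. e -> o, i -> u / B C0 _: fires at position(s) 4: ladopzuzputl
2. f -> v, k -> g, p -> b, s -> z, t -> d / _ Z: fires at position(s) 5: ladobzuzputl
surface: ladobzuzputl


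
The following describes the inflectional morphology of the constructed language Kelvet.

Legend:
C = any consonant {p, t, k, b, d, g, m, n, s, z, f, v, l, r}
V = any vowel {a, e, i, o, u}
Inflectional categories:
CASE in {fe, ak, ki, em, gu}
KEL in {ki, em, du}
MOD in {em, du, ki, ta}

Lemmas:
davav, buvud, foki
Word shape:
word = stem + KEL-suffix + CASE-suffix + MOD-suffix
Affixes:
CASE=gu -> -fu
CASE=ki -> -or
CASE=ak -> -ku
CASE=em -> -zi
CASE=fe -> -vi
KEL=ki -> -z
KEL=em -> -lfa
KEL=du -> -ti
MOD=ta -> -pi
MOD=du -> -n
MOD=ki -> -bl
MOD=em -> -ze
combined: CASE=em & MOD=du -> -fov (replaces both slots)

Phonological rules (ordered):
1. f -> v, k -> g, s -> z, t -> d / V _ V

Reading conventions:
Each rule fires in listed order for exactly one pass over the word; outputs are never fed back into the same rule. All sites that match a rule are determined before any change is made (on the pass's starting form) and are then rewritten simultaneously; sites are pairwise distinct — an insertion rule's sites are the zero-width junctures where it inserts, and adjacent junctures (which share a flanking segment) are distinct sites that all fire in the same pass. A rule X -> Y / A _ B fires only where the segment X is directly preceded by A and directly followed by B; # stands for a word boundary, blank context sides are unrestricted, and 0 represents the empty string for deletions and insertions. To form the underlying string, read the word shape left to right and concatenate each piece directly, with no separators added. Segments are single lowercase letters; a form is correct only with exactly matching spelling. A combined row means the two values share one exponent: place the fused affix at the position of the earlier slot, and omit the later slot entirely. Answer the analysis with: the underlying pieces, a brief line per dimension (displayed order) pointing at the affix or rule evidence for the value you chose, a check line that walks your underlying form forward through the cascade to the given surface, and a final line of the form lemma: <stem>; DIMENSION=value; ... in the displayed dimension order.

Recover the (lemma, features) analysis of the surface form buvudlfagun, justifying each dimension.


underlying: buvud-lfa-ku-n
CASE=ak - signalled by the affix -ku
KEL=em - signalled by the affix -lfa
MOD=du - signalled by the affix -n
check: buvudlfakun -> buvudlfagun
lemma: buvud; CASE=ak; KEL=em; MOD=du


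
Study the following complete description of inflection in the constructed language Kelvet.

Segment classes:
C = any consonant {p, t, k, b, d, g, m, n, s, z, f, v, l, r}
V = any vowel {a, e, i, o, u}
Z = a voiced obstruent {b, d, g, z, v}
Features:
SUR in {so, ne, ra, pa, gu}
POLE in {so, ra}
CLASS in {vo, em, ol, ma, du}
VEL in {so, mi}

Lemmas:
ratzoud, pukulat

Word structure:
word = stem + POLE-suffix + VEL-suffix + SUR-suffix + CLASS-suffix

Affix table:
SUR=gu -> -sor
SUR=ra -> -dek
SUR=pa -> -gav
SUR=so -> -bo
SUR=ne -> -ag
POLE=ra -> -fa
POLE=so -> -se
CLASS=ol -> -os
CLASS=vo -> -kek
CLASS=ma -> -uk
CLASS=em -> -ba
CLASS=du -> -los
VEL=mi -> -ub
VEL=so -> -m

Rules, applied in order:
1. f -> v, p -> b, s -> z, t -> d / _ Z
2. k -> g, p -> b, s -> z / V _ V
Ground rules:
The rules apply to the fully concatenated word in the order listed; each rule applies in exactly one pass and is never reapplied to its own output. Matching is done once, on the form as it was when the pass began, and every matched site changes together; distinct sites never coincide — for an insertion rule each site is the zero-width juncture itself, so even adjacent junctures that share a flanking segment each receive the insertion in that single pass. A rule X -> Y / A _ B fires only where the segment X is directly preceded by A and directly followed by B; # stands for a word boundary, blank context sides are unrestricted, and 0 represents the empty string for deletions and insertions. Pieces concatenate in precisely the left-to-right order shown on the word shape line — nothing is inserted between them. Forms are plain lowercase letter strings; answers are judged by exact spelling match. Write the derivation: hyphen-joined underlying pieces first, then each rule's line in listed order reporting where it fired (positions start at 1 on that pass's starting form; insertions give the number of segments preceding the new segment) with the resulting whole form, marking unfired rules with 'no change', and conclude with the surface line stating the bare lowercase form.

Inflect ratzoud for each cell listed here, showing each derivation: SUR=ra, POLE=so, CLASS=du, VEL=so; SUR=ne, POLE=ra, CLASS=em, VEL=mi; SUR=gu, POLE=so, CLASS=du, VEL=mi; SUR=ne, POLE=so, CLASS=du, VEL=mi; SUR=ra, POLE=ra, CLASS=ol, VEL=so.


cell SUR=ra, POLE=so, CLASS=du, VEL=so:
underlying: ratzoud-se-m-dek-los
1. f -> v, p -> b, s -> z, t -> d / _ Z: fires at position(s) 3: radzoudsemdeklos
2. k -> g, p -> b, s -> z / V _ V: no change
surface: radzoudsemdeklos

cell SUR=ne, POLE=ra, CLASS=em, VEL=mi:
underlying: ratzoud-fa-ub-ag-ba
1. f -> v, p -> b, s -> z, t -> d / _ Z: fires at position(s) 3: radzoudfaubagba
2. k -> g, p -> b, s -> z / V _ V: no change
surface: radzoudfaubagba

cell SUR=gu, POLE=so, CLASS=du, VEL=mi:
underlying: ratzoud-se-ub-sor-los
1. f -> v, p -> b, s -> z, t -> d / _ Z: fires at position(s) 3: radzoudseubsorlos
2. k -> g, p -> b, s -> z / V _ V: no change
surface: radzoudseubsorlos

cell SUR=ne, POLE=so, CLASS=du, VEL=mi:
underlying: ratzoud-se-ub-ag-los
1. f -> v, p -> b, s -> z, t -> d / _ Z: fires at position(s) 3: radzoudseubaglos
2. k -> g, p -> b, s -> z / V _ V: no change
surface: radzoudseubaglos

cell SUR=ra, POLE=ra, CLASS=ol, VEL=so:
underlying: ratzoud-fa-m-dek-os
1. f -> v, p -> b, s -> z, t -> d / _ Z: fires at position(s) 3: radzoudfamdekos
2. k -> g, p -> b, s -> z / V _ V: fires at position(s) 13: radzoudfamdegos
surface: radzoudfamdegos
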